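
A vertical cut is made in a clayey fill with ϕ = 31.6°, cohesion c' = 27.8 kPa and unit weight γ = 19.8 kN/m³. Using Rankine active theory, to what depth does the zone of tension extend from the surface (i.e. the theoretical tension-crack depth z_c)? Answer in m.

K_a = tan²(45° − 31.6°/2) = 0.3123; √K_a = 0.5589.
The active pressure is zero where K_a γ z = 2c√K_a, so z_c = 2c/(γ√K_a) = 2×27.8/(19.8×0.5589) = 5.024 m.

5.02 m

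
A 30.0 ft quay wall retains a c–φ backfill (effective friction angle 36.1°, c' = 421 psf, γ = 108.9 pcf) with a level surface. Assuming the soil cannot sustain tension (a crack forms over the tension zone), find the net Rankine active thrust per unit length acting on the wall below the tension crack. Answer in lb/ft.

3080 lb/ft

K_a = 0.2585; √K_a = 0.5084.
Tension-crack depth z_c = 2c/(γ√K_a) = 2×421/(108.9×0.5084) = 15.21 ft.
σ_a at base = K_a γ H − 2c√K_a = 0.2585×108.9×30.0 − 2×421×0.5084 = 416.4 psf.
P_a = ½ × 416.4 × (H − z_c) = 0.5×416.4×14.79 = 3080 lb/ft.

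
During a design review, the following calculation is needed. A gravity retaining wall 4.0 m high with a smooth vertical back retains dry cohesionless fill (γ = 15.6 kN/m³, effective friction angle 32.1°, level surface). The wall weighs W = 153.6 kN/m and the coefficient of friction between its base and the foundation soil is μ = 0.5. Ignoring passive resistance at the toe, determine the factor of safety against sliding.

K_a = tan²(45° − 32.1°/2) = 0.3060.
P_a = ½K_aγH² = 0.5×0.3060×15.6×4.0² = 38.19 kN/m, acting at H/3 = 1.333 m above the base.
FS_sliding = μW / P_a = 0.5×153.6 / 38.19 = 2.011.

2.01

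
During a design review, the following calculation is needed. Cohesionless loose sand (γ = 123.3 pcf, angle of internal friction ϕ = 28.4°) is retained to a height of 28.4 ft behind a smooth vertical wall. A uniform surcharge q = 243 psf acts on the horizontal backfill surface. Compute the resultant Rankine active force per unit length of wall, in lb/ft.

20100 lb/ft

K_a = tan²(45° − φ/2) = 0.3554.
Soil triangle: ½ K_a γ H² = 0.5×0.3554×123.3×28.4² = 17670 lb/ft.
Surcharge rectangle: K_a q H = 0.3554×243×28.4 = 2452 lb/ft.
Total = 17670 + 2452 = 20120 lb/ft.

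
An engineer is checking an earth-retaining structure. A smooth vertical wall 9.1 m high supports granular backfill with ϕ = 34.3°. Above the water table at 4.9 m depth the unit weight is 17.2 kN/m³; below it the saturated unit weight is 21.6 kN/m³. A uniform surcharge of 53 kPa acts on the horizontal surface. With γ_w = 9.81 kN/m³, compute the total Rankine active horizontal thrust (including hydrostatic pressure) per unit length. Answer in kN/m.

407 kN/m

K_a = tan²(45° − φ/2) = 0.2792.
γ' = 21.6 − 9.81 = 11.79 kN/m³. h₂ = H − d_w = 4.2 m.
σ'_h: at surface K_a·q = 14.80; at WT K_a(q+γd_w) = 38.32; at base K_a(q+γd_w+γ'h₂) = 52.15 kPa.
P₁ = ½(14.80+38.32)×4.9 = 130.1; P₂ = ½(38.32+52.15)×4.2 = 190.0; P_w = ½γ_w h₂² = 86.52.
Total = 130.1+190.0+86.52 = 406.7 kN/m.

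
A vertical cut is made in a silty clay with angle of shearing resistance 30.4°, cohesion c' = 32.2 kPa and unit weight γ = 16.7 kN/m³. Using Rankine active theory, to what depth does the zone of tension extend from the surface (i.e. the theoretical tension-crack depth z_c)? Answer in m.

6.73 m

K_a = tan²(45° − 30.4°/2) = 0.3280; √K_a = 0.5727.
The active pressure is zero where K_a γ z = 2c√K_a, so z_c = 2c/(γ√K_a) = 2×32.2/(16.7×0.5727) = 6.733 m.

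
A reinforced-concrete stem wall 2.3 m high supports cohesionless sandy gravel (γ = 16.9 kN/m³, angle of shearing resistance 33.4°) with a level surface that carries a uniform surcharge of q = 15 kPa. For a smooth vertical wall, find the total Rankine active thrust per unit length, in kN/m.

K_a = tan²(45° − φ/2) = 0.2899.
Soil triangle: ½ K_a γ H² = 0.5×0.2899×16.9×2.3² = 12.96 kN/m.
Surcharge rectangle: K_a q H = 0.2899×15×2.3 = 10.00 kN/m.
Total = 12.96 + 10.00 = 22.96 kN/m.

23.0 kN/m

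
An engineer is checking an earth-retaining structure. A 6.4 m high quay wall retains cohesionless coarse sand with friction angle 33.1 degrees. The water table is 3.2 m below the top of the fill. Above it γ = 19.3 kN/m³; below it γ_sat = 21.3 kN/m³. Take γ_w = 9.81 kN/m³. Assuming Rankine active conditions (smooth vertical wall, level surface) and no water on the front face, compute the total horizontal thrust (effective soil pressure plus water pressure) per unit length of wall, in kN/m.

K_a = tan²(45° − φ/2) = 0.2936.
γ' = 21.3 − 9.81 = 11.49 kN/m³. Depth below WT = 3.2 m.
σ'_h at WT = K_a γ d_w = 18.13 kPa; at base = 18.13 + K_a γ' × 3.2 = 28.93 kPa.
P₁ (0–3.2 m) = ½×18.13×3.2 = 29.01. P₂ (3.2–6.4 m) = ½(18.13+28.93)×3.2 = 75.29.
P_w = ½ γ_w h₂² = 0.5×9.81×3.2² = 50.23. Total = 29.01+75.29+50.23 = 154.5 kN/m.

155 kN/m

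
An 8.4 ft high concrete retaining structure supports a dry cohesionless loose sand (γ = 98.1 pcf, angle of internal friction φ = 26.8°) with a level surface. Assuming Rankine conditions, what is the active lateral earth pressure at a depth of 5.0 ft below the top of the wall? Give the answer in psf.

K_a = (1 − sin φ)/(1 + sin φ) = 0.3785.
σ_h = K_a γ z = 0.3785 × 98.1 × 5.0 = 185.6 psf.

186 psf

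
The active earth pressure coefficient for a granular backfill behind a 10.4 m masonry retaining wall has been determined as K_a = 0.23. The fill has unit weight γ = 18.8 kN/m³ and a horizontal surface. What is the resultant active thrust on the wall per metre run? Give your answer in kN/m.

234 kN/m

P = ½ K_a γ H² = 0.5 × 0.23 × 18.8 × 10.4² = 233.8 kN/m.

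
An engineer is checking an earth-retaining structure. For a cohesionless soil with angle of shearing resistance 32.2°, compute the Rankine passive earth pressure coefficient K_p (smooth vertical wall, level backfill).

K_p = (1 + sin φ)/(1 − sin φ) = tan²(45° + 32.2°/2) = 3.282.

3.28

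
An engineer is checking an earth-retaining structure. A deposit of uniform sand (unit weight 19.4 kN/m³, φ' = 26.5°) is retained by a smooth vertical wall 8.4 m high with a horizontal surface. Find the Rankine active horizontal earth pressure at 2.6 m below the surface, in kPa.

K_a = (1 − sin φ)/(1 + sin φ) = 0.3829.
σ_h = K_a γ z = 0.3829 × 19.4 × 2.6 = 19.32 kPa.

19.3 kPa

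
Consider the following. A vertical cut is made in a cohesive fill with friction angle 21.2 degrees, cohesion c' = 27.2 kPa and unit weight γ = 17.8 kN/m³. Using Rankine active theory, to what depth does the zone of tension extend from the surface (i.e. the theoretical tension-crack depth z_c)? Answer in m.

4.46 m

K_a = tan²(45° − 21.2°/2) = 0.4688; √K_a = 0.6847.
The active pressure is zero where K_a γ z = 2c√K_a, so z_c = 2c/(γ√K_a) = 2×27.2/(17.8×0.6847) = 4.463 m.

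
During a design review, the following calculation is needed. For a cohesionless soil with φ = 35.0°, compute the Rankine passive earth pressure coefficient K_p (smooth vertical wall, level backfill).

3.69

K_p = (1 + sin φ)/(1 − sin φ) = tan²(45° + 35.0°/2) = 3.690.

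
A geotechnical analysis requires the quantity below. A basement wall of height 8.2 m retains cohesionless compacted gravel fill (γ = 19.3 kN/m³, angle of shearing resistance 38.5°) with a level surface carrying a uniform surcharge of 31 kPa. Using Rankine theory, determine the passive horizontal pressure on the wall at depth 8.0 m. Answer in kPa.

797 kPa

K_p = (1 + sin φ)/(1 − sin φ) = 4.298.
σ_v = γz + q = 19.3 × 8.0 + 31 = 185.4 kPa.
σ_h = K_p σ_v = 4.298 × 185.4 = 796.9 kPa.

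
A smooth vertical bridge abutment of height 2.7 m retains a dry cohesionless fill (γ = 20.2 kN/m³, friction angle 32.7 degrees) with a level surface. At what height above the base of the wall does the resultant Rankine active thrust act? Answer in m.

0.900 m

K_a = 0.2985.
The pressure distribution is triangular, so the resultant acts at H/3 above the base = 2.7/3 = 0.9000 m.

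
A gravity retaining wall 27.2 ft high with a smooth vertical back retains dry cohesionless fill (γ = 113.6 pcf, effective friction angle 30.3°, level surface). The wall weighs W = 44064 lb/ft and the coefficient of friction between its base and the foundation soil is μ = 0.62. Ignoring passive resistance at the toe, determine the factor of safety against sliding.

K_a = tan²(45° − 30.3°/2) = 0.3293.
P_a = ½K_aγH² = 0.5×0.3293×113.6×27.2² = 13840 lb/ft, acting at H/3 = 9.067 ft above the base.
FS_sliding = μW / P_a = 0.62×44064 / 13840 = 1.974.

1.97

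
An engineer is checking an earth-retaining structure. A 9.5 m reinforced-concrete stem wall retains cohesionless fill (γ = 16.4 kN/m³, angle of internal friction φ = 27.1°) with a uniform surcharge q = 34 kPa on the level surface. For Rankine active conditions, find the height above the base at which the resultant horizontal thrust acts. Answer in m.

K_a = 0.3741.
Triangular part P₁ = ½K_aγH² = 276.8 at H/3 = 3.167 m; rectangular part P₂ = K_a q H = 120.8 at H/2 = 4.750 m.
ȳ = (P₁·3.167 + P₂·4.750)/(P₁+P₂) = 3.648 m.

3.65 m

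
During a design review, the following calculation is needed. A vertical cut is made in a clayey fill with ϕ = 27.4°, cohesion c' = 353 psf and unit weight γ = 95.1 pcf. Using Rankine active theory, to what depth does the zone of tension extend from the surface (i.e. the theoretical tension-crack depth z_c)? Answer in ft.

K_a = tan²(45° − 27.4°/2) = 0.3697; √K_a = 0.6080.
The active pressure is zero where K_a γ z = 2c√K_a, so z_c = 2c/(γ√K_a) = 2×353/(95.1×0.6080) = 12.21 ft.

12.2 ft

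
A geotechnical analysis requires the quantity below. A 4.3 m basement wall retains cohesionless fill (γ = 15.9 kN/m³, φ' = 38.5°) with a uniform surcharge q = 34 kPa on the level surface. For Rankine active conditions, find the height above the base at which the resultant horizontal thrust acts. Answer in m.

K_a = 0.2327.
Triangular part P₁ = ½K_aγH² = 34.20 at H/3 = 1.433 m; rectangular part P₂ = K_a q H = 34.01 at H/2 = 2.150 m.
ȳ = (P₁·1.433 + P₂·2.150)/(P₁+P₂) = 1.791 m.

1.79 m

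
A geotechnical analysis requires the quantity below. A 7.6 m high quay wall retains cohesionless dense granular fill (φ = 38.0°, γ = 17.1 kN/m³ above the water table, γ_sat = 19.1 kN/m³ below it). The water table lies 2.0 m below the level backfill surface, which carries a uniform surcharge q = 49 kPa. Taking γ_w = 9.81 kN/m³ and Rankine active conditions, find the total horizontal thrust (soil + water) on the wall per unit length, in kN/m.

331 kN/m

K_a = tan²(45° − φ/2) = 0.2379.
γ' = 19.1 − 9.81 = 9.290 kN/m³. h₂ = H − d_w = 5.6 m.
σ'_h: at surface K_a·q = 11.66; at WT K_a(q+γd_w) = 19.79; at base K_a(q+γd_w+γ'h₂) = 32.17 kPa.
P₁ = ½(11.66+19.79)×2.0 = 31.45; P₂ = ½(19.79+32.17)×5.6 = 145.5; P_w = ½γ_w h₂² = 153.8.
Total = 31.45+145.5+153.8 = 330.8 kN/m.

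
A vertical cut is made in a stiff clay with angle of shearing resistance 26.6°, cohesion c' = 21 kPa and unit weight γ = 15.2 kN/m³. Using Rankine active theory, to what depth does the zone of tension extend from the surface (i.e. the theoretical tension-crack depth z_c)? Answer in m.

K_a = tan²(45° − 26.6°/2) = 0.3814; √K_a = 0.6176.
The active pressure is zero where K_a γ z = 2c√K_a, so z_c = 2c/(γ√K_a) = 2×21/(15.2×0.6176) = 4.474 m.

4.47 m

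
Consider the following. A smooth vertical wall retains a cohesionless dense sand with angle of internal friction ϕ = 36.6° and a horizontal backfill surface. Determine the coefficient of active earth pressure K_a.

0.253

K_a = (1 − sin φ)/(1 + sin φ) = (1 − sin 36.6°)/(1 + sin 36.6°) = 0.2530.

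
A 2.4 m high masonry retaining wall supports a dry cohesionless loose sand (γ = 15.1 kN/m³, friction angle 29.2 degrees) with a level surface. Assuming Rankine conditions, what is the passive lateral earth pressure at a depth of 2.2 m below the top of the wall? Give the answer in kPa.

K_p = (1 + sin φ)/(1 − sin φ) = 2.905.
σ_h = K_p γ z = 2.905 × 15.1 × 2.2 = 96.51 kPa.

96.5 kPa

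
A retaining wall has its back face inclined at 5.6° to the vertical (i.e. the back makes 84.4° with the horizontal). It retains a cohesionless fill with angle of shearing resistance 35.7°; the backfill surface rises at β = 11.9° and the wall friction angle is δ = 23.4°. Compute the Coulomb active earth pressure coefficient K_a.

0.325

K_a = sin²(α+φ) / [sin²α · sin(α−δ) · (1 + √{sin(φ+δ)sin(φ−β) / (sin(α−δ)sin(α+β))})²].
With α = 84.4°, φ = 35.7°, δ = 23.4°, β = 11.9°: K_a = 0.3247.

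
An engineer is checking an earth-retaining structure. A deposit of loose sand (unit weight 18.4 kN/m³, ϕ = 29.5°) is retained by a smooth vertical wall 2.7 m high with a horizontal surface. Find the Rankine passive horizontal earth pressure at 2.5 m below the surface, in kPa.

135 kPa

K_p = (1 + sin φ)/(1 − sin φ) = 2.940.
σ_h = K_p γ z = 2.940 × 18.4 × 2.5 = 135.3 kPa.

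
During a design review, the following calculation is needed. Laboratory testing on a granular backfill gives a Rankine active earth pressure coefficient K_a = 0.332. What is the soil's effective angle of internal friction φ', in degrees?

30.1°

K_a = tan²(45° − φ/2) ⇒ 45° − φ/2 = arctan(√0.332) = 29.95°.
φ = 2(45° − 29.95°) = 30.10°.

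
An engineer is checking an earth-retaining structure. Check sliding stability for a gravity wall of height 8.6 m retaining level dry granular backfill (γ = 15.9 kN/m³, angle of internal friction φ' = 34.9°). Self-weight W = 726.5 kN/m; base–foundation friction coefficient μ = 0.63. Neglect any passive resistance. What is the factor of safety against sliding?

K_a = tan²(45° − 34.9°/2) = 0.2721.
P_a = ½K_aγH² = 0.5×0.2721×15.9×8.6² = 160.0 kN/m, acting at H/3 = 2.867 m above the base.
FS_sliding = μW / P_a = 0.63×726.5 / 160.0 = 2.860.

2.86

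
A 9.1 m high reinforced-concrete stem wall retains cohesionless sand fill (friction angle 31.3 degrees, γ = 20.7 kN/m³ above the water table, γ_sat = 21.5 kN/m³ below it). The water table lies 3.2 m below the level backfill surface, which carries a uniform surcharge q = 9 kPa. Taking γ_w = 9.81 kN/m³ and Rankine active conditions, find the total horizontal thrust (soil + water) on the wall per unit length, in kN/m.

K_a = tan²(45° − φ/2) = 0.3162.
γ' = 21.5 − 9.81 = 11.69 kN/m³. h₂ = H − d_w = 5.9 m.
σ'_h: at surface K_a·q = 2.846; at WT K_a(q+γd_w) = 23.79; at base K_a(q+γd_w+γ'h₂) = 45.60 kPa.
P₁ = ½(2.846+23.79)×3.2 = 42.62; P₂ = ½(23.79+45.60)×5.9 = 204.7; P_w = ½γ_w h₂² = 170.7.
Total = 42.62+204.7+170.7 = 418.1 kN/m.

418 kN/m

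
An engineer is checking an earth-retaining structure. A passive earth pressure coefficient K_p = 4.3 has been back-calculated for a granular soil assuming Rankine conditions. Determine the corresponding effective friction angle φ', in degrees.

K_p = (1+sin φ)/(1−sin φ) ⇒ sin φ = (K_p − 1)/(K_p + 1) = 0.6226.
φ = arcsin(0.6226) = 38.51°.

38.5°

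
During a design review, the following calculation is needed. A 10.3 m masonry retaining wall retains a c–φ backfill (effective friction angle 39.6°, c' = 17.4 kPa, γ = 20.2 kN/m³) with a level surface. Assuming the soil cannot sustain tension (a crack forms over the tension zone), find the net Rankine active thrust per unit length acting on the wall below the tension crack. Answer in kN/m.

98.6 kN/m

K_a = 0.2214; √K_a = 0.4706.
Tension-crack depth z_c = 2c/(γ√K_a) = 2×17.4/(20.2×0.4706) = 3.661 m.
σ_a at base = K_a γ H − 2c√K_a = 0.2214×20.2×10.3 − 2×17.4×0.4706 = 29.70 kPa.
P_a = ½ × 29.70 × (H − z_c) = 0.5×29.70×6.639 = 98.57 kN/m.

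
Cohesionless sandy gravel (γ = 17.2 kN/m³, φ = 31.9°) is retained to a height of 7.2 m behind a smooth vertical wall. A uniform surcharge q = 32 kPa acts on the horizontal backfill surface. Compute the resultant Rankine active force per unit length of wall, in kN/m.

209 kN/m

K_a = tan²(45° − φ/2) = 0.3085.
Soil triangle: ½ K_a γ H² = 0.5×0.3085×17.2×7.2² = 137.5 kN/m.
Surcharge rectangle: K_a q H = 0.3085×32×7.2 = 71.08 kN/m.
Total = 137.5 + 71.08 = 208.6 kN/m.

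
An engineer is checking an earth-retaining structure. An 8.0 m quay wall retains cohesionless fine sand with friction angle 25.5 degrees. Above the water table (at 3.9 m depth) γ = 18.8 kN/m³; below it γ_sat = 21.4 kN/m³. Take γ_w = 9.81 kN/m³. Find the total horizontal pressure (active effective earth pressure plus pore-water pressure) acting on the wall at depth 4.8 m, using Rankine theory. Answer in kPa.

K_a = (1 − sin φ)/(1 + sin φ) = 0.3981.
γ' = 21.4 − 9.81 = 11.59 kN/m³.
Effective vertical stress at 4.8 m: σ'_v = 18.8×3.9 + 11.59×0.900 = 83.75 kPa.
σ'_h = K_a σ'_v = 0.3981 × 83.75 = 33.34 kPa; u = γ_w × 0.900 = 8.829 kPa.
Total σ_h = 33.34 + 8.829 = 42.17 kPa.

42.2 kPa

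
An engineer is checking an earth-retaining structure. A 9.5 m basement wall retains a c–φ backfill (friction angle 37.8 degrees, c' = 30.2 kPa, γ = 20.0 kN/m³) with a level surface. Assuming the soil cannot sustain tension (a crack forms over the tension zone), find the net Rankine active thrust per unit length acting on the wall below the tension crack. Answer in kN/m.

K_a = 0.2400; √K_a = 0.4899.
Tension-crack depth z_c = 2c/(γ√K_a) = 2×30.2/(20.0×0.4899) = 6.165 m.
σ_a at base = K_a γ H − 2c√K_a = 0.2400×20.0×9.5 − 2×30.2×0.4899 = 16.01 kPa.
P_a = ½ × 16.01 × (H − z_c) = 0.5×16.01×3.335 = 26.70 kN/m.

26.7 kN/m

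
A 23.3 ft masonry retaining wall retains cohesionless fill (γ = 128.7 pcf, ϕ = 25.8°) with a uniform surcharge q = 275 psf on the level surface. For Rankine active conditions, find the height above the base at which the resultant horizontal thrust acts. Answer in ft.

K_a = 0.3935.
Triangular part P₁ = ½K_aγH² = 13750 at H/3 = 7.767 ft; rectangular part P₂ = K_a q H = 2521 at H/2 = 11.65 ft.
ȳ = (P₁·7.767 + P₂·11.65)/(P₁+P₂) = 8.369 ft.

8.37 ft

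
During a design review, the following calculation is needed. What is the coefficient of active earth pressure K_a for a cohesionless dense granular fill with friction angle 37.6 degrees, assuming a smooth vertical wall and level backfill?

K_a = tan²(45° − φ/2) = tan²(26.20°) = 0.2421.

0.242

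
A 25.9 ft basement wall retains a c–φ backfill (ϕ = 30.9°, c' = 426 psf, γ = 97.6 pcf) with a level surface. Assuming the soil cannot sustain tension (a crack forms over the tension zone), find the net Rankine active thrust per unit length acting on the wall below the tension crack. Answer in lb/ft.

K_a = 0.3214; √K_a = 0.5669.
Tension-crack depth z_c = 2c/(γ√K_a) = 2×426/(97.6×0.5669) = 15.40 ft.
σ_a at base = K_a γ H − 2c√K_a = 0.3214×97.6×25.9 − 2×426×0.5669 = 329.4 psf.
P_a = ½ × 329.4 × (H − z_c) = 0.5×329.4×10.50 = 1730 lb/ft.

1730 lb/ft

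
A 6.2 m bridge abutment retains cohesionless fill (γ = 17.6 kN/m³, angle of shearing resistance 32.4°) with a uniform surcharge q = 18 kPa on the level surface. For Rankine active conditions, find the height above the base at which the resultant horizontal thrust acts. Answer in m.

2.32 m

K_a = 0.3022.
Triangular part P₁ = ½K_aγH² = 102.2 at H/3 = 2.067 m; rectangular part P₂ = K_a q H = 33.73 at H/2 = 3.100 m.
ȳ = (P₁·2.067 + P₂·3.100)/(P₁+P₂) = 2.323 m.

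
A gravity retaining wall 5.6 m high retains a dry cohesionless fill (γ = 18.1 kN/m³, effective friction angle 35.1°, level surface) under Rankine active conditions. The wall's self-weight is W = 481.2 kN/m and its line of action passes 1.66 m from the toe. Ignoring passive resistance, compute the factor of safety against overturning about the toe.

K_a = tan²(45° − 35.1°/2) = 0.2698.
P_a = ½K_aγH² = 0.5×0.2698×18.1×5.6² = 76.58 kN/m, acting at H/3 = 1.867 m above the base.
Overturning moment M_o = P_a × H/3 = 76.58 × 1.867 = 143.0.
Resisting moment M_r = W × 1.66 = 481.2 × 1.66 = 798.8.
FS_overturning = M_r/M_o = 798.8/143.0 = 5.588.

5.59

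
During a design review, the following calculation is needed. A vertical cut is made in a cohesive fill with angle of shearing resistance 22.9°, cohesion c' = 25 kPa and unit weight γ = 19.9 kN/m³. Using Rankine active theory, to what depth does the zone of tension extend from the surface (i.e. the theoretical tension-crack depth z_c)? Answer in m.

K_a = tan²(45° − 22.9°/2) = 0.4398; √K_a = 0.6631.
The active pressure is zero where K_a γ z = 2c√K_a, so z_c = 2c/(γ√K_a) = 2×25/(19.9×0.6631) = 3.789 m.

3.79 m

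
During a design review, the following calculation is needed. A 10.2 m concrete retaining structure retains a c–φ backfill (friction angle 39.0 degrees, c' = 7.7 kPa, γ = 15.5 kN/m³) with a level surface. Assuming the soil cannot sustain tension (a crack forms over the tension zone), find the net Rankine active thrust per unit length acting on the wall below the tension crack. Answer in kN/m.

K_a = 0.2275; √K_a = 0.4770.
Tension-crack depth z_c = 2c/(γ√K_a) = 2×7.7/(15.5×0.4770) = 2.083 m.
σ_a at base = K_a γ H − 2c√K_a = 0.2275×15.5×10.2 − 2×7.7×0.4770 = 28.62 kPa.
P_a = ½ × 28.62 × (H − z_c) = 0.5×28.62×8.117 = 116.2 kN/m.

116 kN/m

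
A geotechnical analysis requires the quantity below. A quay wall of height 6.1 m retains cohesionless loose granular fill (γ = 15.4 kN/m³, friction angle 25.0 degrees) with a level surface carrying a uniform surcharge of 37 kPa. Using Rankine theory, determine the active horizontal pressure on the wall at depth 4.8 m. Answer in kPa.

K_a = (1 − sin φ)/(1 + sin φ) = 0.4059.
σ_v = γz + q = 15.4 × 4.8 + 37 = 110.9 kPa.
σ_h = K_a σ_v = 0.4059 × 110.9 = 45.02 kPa.

45.0 kPa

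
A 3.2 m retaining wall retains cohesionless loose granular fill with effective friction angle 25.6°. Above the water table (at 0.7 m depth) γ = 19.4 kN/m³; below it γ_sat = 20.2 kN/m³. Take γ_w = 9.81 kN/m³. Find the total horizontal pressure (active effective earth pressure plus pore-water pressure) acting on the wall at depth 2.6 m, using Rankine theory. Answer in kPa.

31.9 kPa

K_a = (1 − sin φ)/(1 + sin φ) = 0.3966.
γ' = 20.2 − 9.81 = 10.39 kN/m³.
Effective vertical stress at 2.6 m: σ'_v = 19.4×0.7 + 10.39×1.90 = 33.32 kPa.
σ'_h = K_a σ'_v = 0.3966 × 33.32 = 13.21 kPa; u = γ_w × 1.90 = 18.64 kPa.
Total σ_h = 13.21 + 18.64 = 31.85 kPa.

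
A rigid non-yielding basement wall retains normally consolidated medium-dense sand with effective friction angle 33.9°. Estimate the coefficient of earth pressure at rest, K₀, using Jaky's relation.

0.442

K₀ = 1 − sin φ' = 1 − sin 33.9° = 0.4423.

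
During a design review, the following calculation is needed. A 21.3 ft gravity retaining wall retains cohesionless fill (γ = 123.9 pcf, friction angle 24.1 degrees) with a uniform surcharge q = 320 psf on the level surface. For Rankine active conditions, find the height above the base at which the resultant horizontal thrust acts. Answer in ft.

K_a = 0.4201.
Triangular part P₁ = ½K_aγH² = 11810 at H/3 = 7.100 ft; rectangular part P₂ = K_a q H = 2864 at H/2 = 10.65 ft.
ȳ = (P₁·7.100 + P₂·10.65)/(P₁+P₂) = 7.793 ft.

7.79 ft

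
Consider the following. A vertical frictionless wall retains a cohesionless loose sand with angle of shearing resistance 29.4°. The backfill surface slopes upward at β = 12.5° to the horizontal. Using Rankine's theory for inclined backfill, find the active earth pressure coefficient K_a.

K_a = cos β · (cos β − √(cos²β − cos²φ)) / (cos β + √(cos²β − cos²φ)).
cos β = 0.9763, cos φ = 0.8712, √(cos²β − cos²φ) = 0.4406.
K_a = 0.9763 × (0.9763 − 0.4406)/(0.9763 + 0.4406) = 0.3691.

0.369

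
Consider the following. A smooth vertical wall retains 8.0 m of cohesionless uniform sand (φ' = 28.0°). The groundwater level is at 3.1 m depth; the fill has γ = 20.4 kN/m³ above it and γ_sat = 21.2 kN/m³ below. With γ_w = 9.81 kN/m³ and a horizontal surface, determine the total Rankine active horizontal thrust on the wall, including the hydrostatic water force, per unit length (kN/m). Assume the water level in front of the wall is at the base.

K_a = tan²(45° − φ/2) = 0.3610.
γ' = 21.2 − 9.81 = 11.39 kN/m³. Depth below WT = 4.9 m.
σ'_h at WT = K_a γ d_w = 22.83 kPa; at base = 22.83 + K_a γ' × 4.9 = 42.98 kPa.
P₁ (0–3.1 m) = ½×22.83×3.1 = 35.39. P₂ (3.1–8.0 m) = ½(22.83+42.98)×4.9 = 161.2.
P_w = ½ γ_w h₂² = 0.5×9.81×4.9² = 117.8. Total = 35.39+161.2+117.8 = 314.4 kN/m.

314 kN/m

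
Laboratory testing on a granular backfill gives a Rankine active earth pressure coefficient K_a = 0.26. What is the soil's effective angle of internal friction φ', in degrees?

K_a = tan²(45° − φ/2) ⇒ 45° − φ/2 = arctan(√0.26) = 27.02°.
φ = 2(45° − 27.02°) = 35.97°.

36.0°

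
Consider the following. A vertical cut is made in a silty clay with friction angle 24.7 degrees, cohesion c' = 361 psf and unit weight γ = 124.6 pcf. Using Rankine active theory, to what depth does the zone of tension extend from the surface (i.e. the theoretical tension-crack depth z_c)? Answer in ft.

K_a = tan²(45° − 24.7°/2) = 0.4106; √K_a = 0.6408.
The active pressure is zero where K_a γ z = 2c√K_a, so z_c = 2c/(γ√K_a) = 2×361/(124.6×0.6408) = 9.043 ft.

9.04 ft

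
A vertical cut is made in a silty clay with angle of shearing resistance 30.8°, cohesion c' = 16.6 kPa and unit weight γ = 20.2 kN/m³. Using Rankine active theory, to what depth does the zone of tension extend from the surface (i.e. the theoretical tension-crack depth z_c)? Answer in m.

K_a = tan²(45° − 30.8°/2) = 0.3227; √K_a = 0.5681.
The active pressure is zero where K_a γ z = 2c√K_a, so z_c = 2c/(γ√K_a) = 2×16.6/(20.2×0.5681) = 2.893 m.

2.89 m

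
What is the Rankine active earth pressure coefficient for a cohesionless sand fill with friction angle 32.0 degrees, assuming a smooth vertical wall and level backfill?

0.307

K_a = tan²(45° − φ/2) = tan²(29.00°) = 0.3073.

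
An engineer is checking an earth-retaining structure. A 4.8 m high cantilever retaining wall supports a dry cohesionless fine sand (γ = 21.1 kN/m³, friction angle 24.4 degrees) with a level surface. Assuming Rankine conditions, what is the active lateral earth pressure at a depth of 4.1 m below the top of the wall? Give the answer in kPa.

K_a = (1 − sin φ)/(1 + sin φ) = 0.4153.
σ_h = K_a γ z = 0.4153 × 21.1 × 4.1 = 35.93 kPa.

35.9 kPa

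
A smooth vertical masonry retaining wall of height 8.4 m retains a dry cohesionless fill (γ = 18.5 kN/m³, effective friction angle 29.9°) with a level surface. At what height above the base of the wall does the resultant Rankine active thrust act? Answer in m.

K_a = 0.3347.
The pressure distribution is triangular, so the resultant acts at H/3 above the base = 8.4/3 = 2.800 m.

2.80 m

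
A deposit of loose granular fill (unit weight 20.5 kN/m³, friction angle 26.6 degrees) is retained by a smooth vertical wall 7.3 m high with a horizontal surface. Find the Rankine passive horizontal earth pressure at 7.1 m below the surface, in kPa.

382 kPa

K_p = (1 + sin φ)/(1 − sin φ) = 2.622.
σ_h = K_p γ z = 2.622 × 20.5 × 7.1 = 381.6 kPa.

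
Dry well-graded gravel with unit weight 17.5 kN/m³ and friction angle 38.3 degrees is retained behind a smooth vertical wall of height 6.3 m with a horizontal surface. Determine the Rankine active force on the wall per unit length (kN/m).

K_a = tan²(45° − φ/2) = 0.2347.
P_a = ½ K_a γ H² = 0.5 × 0.2347 × 17.5 × 6.3² = 81.52 kN/m.

81.5 kN/m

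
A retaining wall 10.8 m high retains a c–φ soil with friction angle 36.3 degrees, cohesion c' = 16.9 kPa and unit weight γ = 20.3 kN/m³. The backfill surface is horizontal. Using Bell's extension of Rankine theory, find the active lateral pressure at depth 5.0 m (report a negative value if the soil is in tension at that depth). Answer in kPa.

K_a = (1 − sin φ)/(1 + sin φ) = 0.2563.
σ_a = K_a γ z − 2c√K_a = 0.2563×20.3×5.0 − 2×16.9×0.5062 = 8.901 kPa.

8.90 kPa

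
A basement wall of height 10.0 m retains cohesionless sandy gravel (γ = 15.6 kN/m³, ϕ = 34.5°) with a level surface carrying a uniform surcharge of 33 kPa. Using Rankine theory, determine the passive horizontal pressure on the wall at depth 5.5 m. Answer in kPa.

429 kPa

K_p = (1 + sin φ)/(1 − sin φ) = 3.613.
σ_v = γz + q = 15.6 × 5.5 + 33 = 118.8 kPa.
σ_h = K_p σ_v = 3.613 × 118.8 = 429.2 kPa.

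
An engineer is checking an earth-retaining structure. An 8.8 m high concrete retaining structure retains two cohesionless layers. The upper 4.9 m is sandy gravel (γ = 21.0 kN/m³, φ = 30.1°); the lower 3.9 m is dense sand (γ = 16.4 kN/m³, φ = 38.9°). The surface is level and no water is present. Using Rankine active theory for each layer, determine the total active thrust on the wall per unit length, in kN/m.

204 kN/m

K_a1 = tan²(45°−30.1°/2) = 0.3320; K_a2 = tan²(45°−38.9°/2) = 0.2285.
Layer 1: σ at base = K_a1 γ₁ h₁ = 34.16 kPa; P₁ = ½×34.16×4.9 = 83.70.
Layer 2: σ_v at top = γ₁h₁ = 102.9; σ_h top = K_a2×102.9 = 23.52; σ_h base = K_a2×(102.9+16.4×3.9) = 38.13.
P₂ = ½(23.52+38.13)×3.9 = 120.2. Total P_a = 83.70+120.2 = 203.9 kN/m.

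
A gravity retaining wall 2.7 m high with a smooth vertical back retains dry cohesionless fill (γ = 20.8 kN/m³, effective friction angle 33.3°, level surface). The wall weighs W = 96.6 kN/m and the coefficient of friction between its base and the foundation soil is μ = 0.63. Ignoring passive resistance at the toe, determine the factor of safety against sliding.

K_a = tan²(45° − 33.3°/2) = 0.2911.
P_a = ½K_aγH² = 0.5×0.2911×20.8×2.7² = 22.07 kN/m, acting at H/3 = 0.9000 m above the base.
FS_sliding = μW / P_a = 0.63×96.6 / 22.07 = 2.757.

2.76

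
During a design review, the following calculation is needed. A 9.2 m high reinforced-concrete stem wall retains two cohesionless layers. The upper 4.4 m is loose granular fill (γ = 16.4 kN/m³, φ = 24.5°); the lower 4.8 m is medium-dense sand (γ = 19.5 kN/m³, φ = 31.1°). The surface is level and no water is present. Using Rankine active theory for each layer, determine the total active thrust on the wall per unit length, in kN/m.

248 kN/m

K_a1 = tan²(45°−24.5°/2) = 0.4137; K_a2 = tan²(45°−31.1°/2) = 0.3188.
Layer 1: σ at base = K_a1 γ₁ h₁ = 29.86 kPa; P₁ = ½×29.86×4.4 = 65.68.
Layer 2: σ_v at top = γ₁h₁ = 72.16; σ_h top = K_a2×72.16 = 23.00; σ_h base = K_a2×(72.16+19.5×4.8) = 52.84.
P₂ = ½(23.00+52.84)×4.8 = 182.0. Total P_a = 65.68+182.0 = 247.7 kN/m.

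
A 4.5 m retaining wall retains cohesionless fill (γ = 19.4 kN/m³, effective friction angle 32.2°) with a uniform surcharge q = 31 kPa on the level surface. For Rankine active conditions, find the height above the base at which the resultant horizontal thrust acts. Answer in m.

1.81 m

K_a = 0.3047.
Triangular part P₁ = ½K_aγH² = 59.86 at H/3 = 1.500 m; rectangular part P₂ = K_a q H = 42.51 at H/2 = 2.250 m.
ȳ = (P₁·1.500 + P₂·2.250)/(P₁+P₂) = 1.811 m.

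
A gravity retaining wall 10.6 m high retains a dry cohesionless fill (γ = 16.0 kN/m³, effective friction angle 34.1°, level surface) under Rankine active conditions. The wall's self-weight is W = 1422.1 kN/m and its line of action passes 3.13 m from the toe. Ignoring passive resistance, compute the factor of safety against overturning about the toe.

K_a = tan²(45° − 34.1°/2) = 0.2815.
P_a = ½K_aγH² = 0.5×0.2815×16.0×10.6² = 253.1 kN/m, acting at H/3 = 3.533 m above the base.
Overturning moment M_o = P_a × H/3 = 253.1 × 3.533 = 894.1.
Resisting moment M_r = W × 3.13 = 1422.1 × 3.13 = 4451.
FS_overturning = M_r/M_o = 4451/894.1 = 4.978.

4.98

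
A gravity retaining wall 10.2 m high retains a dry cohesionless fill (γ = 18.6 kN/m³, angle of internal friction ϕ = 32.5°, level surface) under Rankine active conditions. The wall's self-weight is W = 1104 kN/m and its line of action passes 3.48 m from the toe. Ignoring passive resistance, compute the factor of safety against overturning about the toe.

3.88

K_a = tan²(45° − 32.5°/2) = 0.3010.
P_a = ½K_aγH² = 0.5×0.3010×18.6×10.2² = 291.2 kN/m, acting at H/3 = 3.400 m above the base.
Overturning moment M_o = P_a × H/3 = 291.2 × 3.400 = 990.2.
Resisting moment M_r = W × 3.48 = 1104 × 3.48 = 3842.
FS_overturning = M_r/M_o = 3842/990.2 = 3.880.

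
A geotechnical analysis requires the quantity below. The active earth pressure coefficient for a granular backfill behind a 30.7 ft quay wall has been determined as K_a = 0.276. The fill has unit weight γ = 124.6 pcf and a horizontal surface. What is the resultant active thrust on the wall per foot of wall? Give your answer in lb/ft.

P = ½ K_a γ H² = 0.5 × 0.276 × 124.6 × 30.7² = 16210 lb/ft.

16200 lb/ft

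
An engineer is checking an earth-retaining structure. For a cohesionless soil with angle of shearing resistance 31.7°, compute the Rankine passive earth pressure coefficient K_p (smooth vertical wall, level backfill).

K_p = (1 + sin φ)/(1 − sin φ) = tan²(45° + 31.7°/2) = 3.215.

3.21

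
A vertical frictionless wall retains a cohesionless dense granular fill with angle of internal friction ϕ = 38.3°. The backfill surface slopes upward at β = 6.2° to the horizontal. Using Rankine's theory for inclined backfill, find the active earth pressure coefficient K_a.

K_a = cos β · (cos β − √(cos²β − cos²φ)) / (cos β + √(cos²β − cos²φ)).
cos β = 0.9942, cos φ = 0.7848, √(cos²β − cos²φ) = 0.6103.
K_a = 0.9942 × (0.9942 − 0.6103)/(0.9942 + 0.6103) = 0.2378.

0.238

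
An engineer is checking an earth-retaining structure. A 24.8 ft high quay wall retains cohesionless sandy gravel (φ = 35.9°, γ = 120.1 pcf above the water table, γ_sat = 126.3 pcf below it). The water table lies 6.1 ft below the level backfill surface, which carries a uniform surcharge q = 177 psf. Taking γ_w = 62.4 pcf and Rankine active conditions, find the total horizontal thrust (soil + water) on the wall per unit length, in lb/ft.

K_a = tan²(45° − φ/2) = 0.2607.
γ' = 126.3 − 62.4 = 63.90 pcf. h₂ = H − d_w = 18.7 ft.
σ'_h: at surface K_a·q = 46.15; at WT K_a(q+γd_w) = 237.2; at base K_a(q+γd_w+γ'h₂) = 548.7 psf.
P₁ = ½(46.15+237.2)×6.1 = 864.1; P₂ = ½(237.2+548.7)×18.7 = 7348; P_w = ½γ_w h₂² = 10910.
Total = 864.1+7348+10910 = 19120 lb/ft.

19100 lb/ft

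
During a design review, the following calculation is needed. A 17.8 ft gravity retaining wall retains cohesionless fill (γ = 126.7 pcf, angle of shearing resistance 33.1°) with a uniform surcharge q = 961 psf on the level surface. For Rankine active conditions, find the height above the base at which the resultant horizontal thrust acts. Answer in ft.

K_a = 0.2936.
Triangular part P₁ = ½K_aγH² = 5893 at H/3 = 5.933 ft; rectangular part P₂ = K_a q H = 5022 at H/2 = 8.900 ft.
ȳ = (P₁·5.933 + P₂·8.900)/(P₁+P₂) = 7.298 ft.

7.30 ft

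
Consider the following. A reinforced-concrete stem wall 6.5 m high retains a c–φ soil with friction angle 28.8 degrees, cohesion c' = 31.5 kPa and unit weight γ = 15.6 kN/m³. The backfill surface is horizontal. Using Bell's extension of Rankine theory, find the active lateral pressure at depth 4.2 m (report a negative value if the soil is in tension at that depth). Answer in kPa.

K_a = (1 − sin φ)/(1 + sin φ) = 0.3498.
σ_a = K_a γ z − 2c√K_a = 0.3498×15.6×4.2 − 2×31.5×0.5914 = -14.34 kPa.

-14.3 kPa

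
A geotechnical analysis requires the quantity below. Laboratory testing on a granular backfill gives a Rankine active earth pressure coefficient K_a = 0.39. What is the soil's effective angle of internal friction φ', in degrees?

K_a = tan²(45° − φ/2) ⇒ 45° − φ/2 = arctan(√0.39) = 31.98°.
φ = 2(45° − 31.98°) = 26.03°.

26.0°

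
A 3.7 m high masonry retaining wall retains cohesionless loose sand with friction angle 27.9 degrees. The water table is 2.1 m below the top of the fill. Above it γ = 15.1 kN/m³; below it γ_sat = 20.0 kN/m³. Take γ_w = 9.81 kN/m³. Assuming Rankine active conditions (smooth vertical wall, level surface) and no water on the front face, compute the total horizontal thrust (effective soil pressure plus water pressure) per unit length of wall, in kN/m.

47.7 kN/m

K_a = tan²(45° − φ/2) = 0.3625.
γ' = 20.0 − 9.81 = 10.19 kN/m³. Depth below WT = 1.6 m.
σ'_h at WT = K_a γ d_w = 11.49 kPa; at base = 11.49 + K_a γ' × 1.6 = 17.40 kPa.
P₁ (0–2.1 m) = ½×11.49×2.1 = 12.07. P₂ (2.1–3.7 m) = ½(11.49+17.40)×1.6 = 23.12.
P_w = ½ γ_w h₂² = 0.5×9.81×1.6² = 12.56. Total = 12.07+23.12+12.56 = 47.74 kN/m.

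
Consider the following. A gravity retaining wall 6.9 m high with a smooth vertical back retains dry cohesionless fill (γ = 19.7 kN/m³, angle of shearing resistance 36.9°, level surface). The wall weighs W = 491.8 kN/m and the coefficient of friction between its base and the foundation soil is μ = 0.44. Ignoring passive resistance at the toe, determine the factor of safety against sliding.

1.85

K_a = tan²(45° − 36.9°/2) = 0.2497.
P_a = ½K_aγH² = 0.5×0.2497×19.7×6.9² = 117.1 kN/m, acting at H/3 = 2.300 m above the base.
FS_sliding = μW / P_a = 0.44×491.8 / 117.1 = 1.848.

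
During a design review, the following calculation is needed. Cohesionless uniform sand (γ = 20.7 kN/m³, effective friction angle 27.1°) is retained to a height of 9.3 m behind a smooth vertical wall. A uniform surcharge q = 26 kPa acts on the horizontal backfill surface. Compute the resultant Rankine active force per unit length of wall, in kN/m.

K_a = tan²(45° − φ/2) = 0.3741.
Soil triangle: ½ K_a γ H² = 0.5×0.3741×20.7×9.3² = 334.8 kN/m.
Surcharge rectangle: K_a q H = 0.3741×26×9.3 = 90.45 kN/m.
Total = 334.8 + 90.45 = 425.3 kN/m.

425 kN/m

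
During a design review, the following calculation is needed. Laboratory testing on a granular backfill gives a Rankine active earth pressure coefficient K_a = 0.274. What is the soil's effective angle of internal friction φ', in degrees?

34.7°

K_a = tan²(45° − φ/2) ⇒ 45° − φ/2 = arctan(√0.274) = 27.63°.
φ = 2(45° − 27.63°) = 34.74°.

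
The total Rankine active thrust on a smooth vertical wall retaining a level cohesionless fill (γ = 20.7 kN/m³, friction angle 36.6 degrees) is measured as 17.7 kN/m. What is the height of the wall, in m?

K_a = 0.2530. P_a = ½ K_a γ H² ⇒ H = √(2P_a/(K_a γ)).
H = √(2×17.7/(0.2530×20.7)) = 2.600 m.

2.60 m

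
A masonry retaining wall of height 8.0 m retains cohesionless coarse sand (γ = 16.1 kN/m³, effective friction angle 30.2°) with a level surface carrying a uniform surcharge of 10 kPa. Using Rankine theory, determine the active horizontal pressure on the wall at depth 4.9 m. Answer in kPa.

29.4 kPa

K_a = (1 − sin φ)/(1 + sin φ) = 0.3307.
σ_v = γz + q = 16.1 × 4.9 + 10 = 88.89 kPa.
σ_h = K_a σ_v = 0.3307 × 88.89 = 29.39 kPa.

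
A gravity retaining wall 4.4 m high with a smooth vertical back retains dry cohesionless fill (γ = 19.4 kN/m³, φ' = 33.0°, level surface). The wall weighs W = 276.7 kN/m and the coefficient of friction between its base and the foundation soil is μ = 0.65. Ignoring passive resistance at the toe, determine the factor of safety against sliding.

K_a = tan²(45° − 33.0°/2) = 0.2948.
P_a = ½K_aγH² = 0.5×0.2948×19.4×4.4² = 55.36 kN/m, acting at H/3 = 1.467 m above the base.
FS_sliding = μW / P_a = 0.65×276.7 / 55.36 = 3.249.

3.25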